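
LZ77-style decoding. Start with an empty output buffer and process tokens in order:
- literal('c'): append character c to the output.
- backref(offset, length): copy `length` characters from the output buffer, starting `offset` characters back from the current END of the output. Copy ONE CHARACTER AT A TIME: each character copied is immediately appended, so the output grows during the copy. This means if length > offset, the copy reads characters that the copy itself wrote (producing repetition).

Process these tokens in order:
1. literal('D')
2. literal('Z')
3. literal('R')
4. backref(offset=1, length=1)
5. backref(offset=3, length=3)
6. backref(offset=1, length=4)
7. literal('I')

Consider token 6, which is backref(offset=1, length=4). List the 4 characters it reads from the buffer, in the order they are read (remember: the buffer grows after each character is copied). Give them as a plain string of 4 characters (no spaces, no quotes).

Token 1: literal('D'). Output: "D"
Token 2: literal('Z'). Output: "DZ"
Token 3: literal('R'). Output: "DZR"
Token 4: backref(off=1, len=1). Copied 'R' from pos 2. Output: "DZRR"
Token 5: backref(off=3, len=3). Copied 'ZRR' from pos 1. Output: "DZRRZRR"
Token 6: backref(off=1, len=4). Buffer before: "DZRRZRR" (len 7)
  byte 1: read out[6]='R', append. Buffer now: "DZRRZRRR"
  byte 2: read out[7]='R', append. Buffer now: "DZRRZRRRR"
  byte 3: read out[8]='R', append. Buffer now: "DZRRZRRRRR"
  byte 4: read out[9]='R', append. Buffer now: "DZRRZRRRRRR"

Answer: RRRR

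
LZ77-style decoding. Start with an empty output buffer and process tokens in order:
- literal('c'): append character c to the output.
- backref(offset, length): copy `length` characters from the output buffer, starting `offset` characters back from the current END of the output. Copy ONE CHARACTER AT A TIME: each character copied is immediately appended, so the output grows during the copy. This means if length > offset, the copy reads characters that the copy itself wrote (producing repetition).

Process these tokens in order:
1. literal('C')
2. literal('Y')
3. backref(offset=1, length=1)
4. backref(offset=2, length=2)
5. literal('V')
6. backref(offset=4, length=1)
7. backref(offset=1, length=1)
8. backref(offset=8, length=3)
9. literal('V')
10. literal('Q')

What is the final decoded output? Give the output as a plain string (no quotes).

Answer: CYYYYVYYCYYVQ

Derivation:
Token 1: literal('C'). Output: "C"
Token 2: literal('Y'). Output: "CY"
Token 3: backref(off=1, len=1). Copied 'Y' from pos 1. Output: "CYY"
Token 4: backref(off=2, len=2). Copied 'YY' from pos 1. Output: "CYYYY"
Token 5: literal('V'). Output: "CYYYYV"
Token 6: backref(off=4, len=1). Copied 'Y' from pos 2. Output: "CYYYYVY"
Token 7: backref(off=1, len=1). Copied 'Y' from pos 6. Output: "CYYYYVYY"
Token 8: backref(off=8, len=3). Copied 'CYY' from pos 0. Output: "CYYYYVYYCYY"
Token 9: literal('V'). Output: "CYYYYVYYCYYV"
Token 10: literal('Q'). Output: "CYYYYVYYCYYVQ"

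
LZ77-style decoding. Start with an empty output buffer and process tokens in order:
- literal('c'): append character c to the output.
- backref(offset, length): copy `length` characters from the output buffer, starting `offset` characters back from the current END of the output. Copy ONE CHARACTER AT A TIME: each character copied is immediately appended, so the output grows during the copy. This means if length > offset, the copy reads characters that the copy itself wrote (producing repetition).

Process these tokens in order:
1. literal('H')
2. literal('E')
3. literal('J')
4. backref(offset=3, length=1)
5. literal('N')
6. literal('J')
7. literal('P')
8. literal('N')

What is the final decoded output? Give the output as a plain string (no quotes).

Token 1: literal('H'). Output: "H"
Token 2: literal('E'). Output: "HE"
Token 3: literal('J'). Output: "HEJ"
Token 4: backref(off=3, len=1). Copied 'H' from pos 0. Output: "HEJH"
Token 5: literal('N'). Output: "HEJHN"
Token 6: literal('J'). Output: "HEJHNJ"
Token 7: literal('P'). Output: "HEJHNJP"
Token 8: literal('N'). Output: "HEJHNJPN"

Answer: HEJHNJPN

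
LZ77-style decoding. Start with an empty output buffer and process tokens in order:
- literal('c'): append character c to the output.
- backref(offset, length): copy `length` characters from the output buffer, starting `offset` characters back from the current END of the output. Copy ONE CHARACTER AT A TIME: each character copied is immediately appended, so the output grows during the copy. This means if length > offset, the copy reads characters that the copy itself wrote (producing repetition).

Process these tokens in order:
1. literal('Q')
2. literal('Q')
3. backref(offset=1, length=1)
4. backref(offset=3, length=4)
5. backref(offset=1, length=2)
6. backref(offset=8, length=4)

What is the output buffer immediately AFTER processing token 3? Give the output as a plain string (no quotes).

Token 1: literal('Q'). Output: "Q"
Token 2: literal('Q'). Output: "QQ"
Token 3: backref(off=1, len=1). Copied 'Q' from pos 1. Output: "QQQ"

Answer: QQQ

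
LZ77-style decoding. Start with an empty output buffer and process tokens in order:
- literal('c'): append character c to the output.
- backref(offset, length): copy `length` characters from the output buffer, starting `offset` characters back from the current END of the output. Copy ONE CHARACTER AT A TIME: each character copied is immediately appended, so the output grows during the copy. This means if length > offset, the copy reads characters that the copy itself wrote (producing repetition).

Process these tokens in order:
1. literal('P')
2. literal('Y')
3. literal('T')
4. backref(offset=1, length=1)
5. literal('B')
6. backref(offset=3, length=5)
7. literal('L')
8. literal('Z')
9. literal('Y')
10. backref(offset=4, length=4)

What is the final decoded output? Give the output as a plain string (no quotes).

Answer: PYTTBTTBTTLZYTLZY

Derivation:
Token 1: literal('P'). Output: "P"
Token 2: literal('Y'). Output: "PY"
Token 3: literal('T'). Output: "PYT"
Token 4: backref(off=1, len=1). Copied 'T' from pos 2. Output: "PYTT"
Token 5: literal('B'). Output: "PYTTB"
Token 6: backref(off=3, len=5) (overlapping!). Copied 'TTBTT' from pos 2. Output: "PYTTBTTBTT"
Token 7: literal('L'). Output: "PYTTBTTBTTL"
Token 8: literal('Z'). Output: "PYTTBTTBTTLZ"
Token 9: literal('Y'). Output: "PYTTBTTBTTLZY"
Token 10: backref(off=4, len=4). Copied 'TLZY' from pos 9. Output: "PYTTBTTBTTLZYTLZY"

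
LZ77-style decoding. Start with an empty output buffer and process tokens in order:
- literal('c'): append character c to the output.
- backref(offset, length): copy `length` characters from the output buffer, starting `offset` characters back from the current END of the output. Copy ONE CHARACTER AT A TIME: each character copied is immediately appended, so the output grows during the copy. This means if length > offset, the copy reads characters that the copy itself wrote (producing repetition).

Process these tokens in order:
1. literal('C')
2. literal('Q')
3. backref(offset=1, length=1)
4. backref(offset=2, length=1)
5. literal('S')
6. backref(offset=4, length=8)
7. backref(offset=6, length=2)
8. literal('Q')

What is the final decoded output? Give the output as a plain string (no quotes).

Answer: CQQQSQQQSQQQSQSQ

Derivation:
Token 1: literal('C'). Output: "C"
Token 2: literal('Q'). Output: "CQ"
Token 3: backref(off=1, len=1). Copied 'Q' from pos 1. Output: "CQQ"
Token 4: backref(off=2, len=1). Copied 'Q' from pos 1. Output: "CQQQ"
Token 5: literal('S'). Output: "CQQQS"
Token 6: backref(off=4, len=8) (overlapping!). Copied 'QQQSQQQS' from pos 1. Output: "CQQQSQQQSQQQS"
Token 7: backref(off=6, len=2). Copied 'QS' from pos 7. Output: "CQQQSQQQSQQQSQS"
Token 8: literal('Q'). Output: "CQQQSQQQSQQQSQSQ"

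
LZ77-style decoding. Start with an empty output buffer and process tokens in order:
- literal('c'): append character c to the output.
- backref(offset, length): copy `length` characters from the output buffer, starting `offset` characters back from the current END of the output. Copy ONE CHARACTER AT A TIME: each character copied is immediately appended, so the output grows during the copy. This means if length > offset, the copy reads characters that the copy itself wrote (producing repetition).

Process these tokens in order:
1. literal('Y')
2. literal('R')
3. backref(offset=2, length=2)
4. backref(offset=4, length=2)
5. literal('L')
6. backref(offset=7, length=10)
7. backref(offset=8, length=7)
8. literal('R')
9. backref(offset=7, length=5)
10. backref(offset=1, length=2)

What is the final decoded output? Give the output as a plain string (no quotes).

Token 1: literal('Y'). Output: "Y"
Token 2: literal('R'). Output: "YR"
Token 3: backref(off=2, len=2). Copied 'YR' from pos 0. Output: "YRYR"
Token 4: backref(off=4, len=2). Copied 'YR' from pos 0. Output: "YRYRYR"
Token 5: literal('L'). Output: "YRYRYRL"
Token 6: backref(off=7, len=10) (overlapping!). Copied 'YRYRYRLYRY' from pos 0. Output: "YRYRYRLYRYRYRLYRY"
Token 7: backref(off=8, len=7). Copied 'YRYRLYR' from pos 9. Output: "YRYRYRLYRYRYRLYRYYRYRLYR"
Token 8: literal('R'). Output: "YRYRYRLYRYRYRLYRYYRYRLYRR"
Token 9: backref(off=7, len=5). Copied 'RYRLY' from pos 18. Output: "YRYRYRLYRYRYRLYRYYRYRLYRRRYRLY"
Token 10: backref(off=1, len=2) (overlapping!). Copied 'YY' from pos 29. Output: "YRYRYRLYRYRYRLYRYYRYRLYRRRYRLYYY"

Answer: YRYRYRLYRYRYRLYRYYRYRLYRRRYRLYYY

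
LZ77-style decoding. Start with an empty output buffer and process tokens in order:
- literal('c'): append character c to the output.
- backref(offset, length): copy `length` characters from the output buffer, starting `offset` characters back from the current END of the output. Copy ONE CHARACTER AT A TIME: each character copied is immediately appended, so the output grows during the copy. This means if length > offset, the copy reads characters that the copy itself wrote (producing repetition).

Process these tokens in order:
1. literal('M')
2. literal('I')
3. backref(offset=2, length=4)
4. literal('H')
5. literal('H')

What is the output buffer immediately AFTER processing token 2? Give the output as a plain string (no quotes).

Answer: MI

Derivation:
Token 1: literal('M'). Output: "M"
Token 2: literal('I'). Output: "MI"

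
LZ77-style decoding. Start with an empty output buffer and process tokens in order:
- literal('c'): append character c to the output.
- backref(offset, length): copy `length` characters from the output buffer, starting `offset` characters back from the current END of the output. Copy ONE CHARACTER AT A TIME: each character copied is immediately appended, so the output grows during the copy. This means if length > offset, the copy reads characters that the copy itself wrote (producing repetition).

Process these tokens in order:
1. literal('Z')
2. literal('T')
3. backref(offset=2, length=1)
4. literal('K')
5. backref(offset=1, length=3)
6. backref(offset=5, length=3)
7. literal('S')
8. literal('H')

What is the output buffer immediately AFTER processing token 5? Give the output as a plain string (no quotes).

Token 1: literal('Z'). Output: "Z"
Token 2: literal('T'). Output: "ZT"
Token 3: backref(off=2, len=1). Copied 'Z' from pos 0. Output: "ZTZ"
Token 4: literal('K'). Output: "ZTZK"
Token 5: backref(off=1, len=3) (overlapping!). Copied 'KKK' from pos 3. Output: "ZTZKKKK"

Answer: ZTZKKKK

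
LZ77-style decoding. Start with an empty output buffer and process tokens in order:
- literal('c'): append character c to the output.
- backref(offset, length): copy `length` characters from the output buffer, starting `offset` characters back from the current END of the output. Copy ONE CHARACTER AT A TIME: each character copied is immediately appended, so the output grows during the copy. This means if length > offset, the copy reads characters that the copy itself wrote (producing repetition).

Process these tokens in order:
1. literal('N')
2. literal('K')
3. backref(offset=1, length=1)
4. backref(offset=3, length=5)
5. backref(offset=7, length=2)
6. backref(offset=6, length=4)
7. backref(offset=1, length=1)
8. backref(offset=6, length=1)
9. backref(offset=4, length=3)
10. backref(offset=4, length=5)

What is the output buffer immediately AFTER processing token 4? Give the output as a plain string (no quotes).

Token 1: literal('N'). Output: "N"
Token 2: literal('K'). Output: "NK"
Token 3: backref(off=1, len=1). Copied 'K' from pos 1. Output: "NKK"
Token 4: backref(off=3, len=5) (overlapping!). Copied 'NKKNK' from pos 0. Output: "NKKNKKNK"

Answer: NKKNKKNK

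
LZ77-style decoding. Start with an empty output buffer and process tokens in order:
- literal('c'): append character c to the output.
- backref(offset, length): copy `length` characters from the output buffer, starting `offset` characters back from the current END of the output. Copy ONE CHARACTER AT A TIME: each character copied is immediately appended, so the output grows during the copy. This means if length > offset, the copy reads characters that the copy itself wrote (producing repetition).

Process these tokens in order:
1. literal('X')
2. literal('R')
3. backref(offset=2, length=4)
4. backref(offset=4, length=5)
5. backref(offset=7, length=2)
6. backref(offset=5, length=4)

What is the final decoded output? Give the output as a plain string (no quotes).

Answer: XRXRXRXRXRXXRXRXX

Derivation:
Token 1: literal('X'). Output: "X"
Token 2: literal('R'). Output: "XR"
Token 3: backref(off=2, len=4) (overlapping!). Copied 'XRXR' from pos 0. Output: "XRXRXR"
Token 4: backref(off=4, len=5) (overlapping!). Copied 'XRXRX' from pos 2. Output: "XRXRXRXRXRX"
Token 5: backref(off=7, len=2). Copied 'XR' from pos 4. Output: "XRXRXRXRXRXXR"
Token 6: backref(off=5, len=4). Copied 'XRXX' from pos 8. Output: "XRXRXRXRXRXXRXRXX"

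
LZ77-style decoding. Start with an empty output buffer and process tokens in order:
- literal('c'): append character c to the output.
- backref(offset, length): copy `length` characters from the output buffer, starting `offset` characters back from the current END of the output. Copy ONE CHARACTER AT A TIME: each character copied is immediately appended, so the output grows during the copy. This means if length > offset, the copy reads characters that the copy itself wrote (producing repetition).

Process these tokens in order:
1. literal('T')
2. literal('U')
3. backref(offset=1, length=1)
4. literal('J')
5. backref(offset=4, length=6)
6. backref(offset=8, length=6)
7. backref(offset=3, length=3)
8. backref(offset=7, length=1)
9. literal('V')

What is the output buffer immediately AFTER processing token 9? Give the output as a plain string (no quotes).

Token 1: literal('T'). Output: "T"
Token 2: literal('U'). Output: "TU"
Token 3: backref(off=1, len=1). Copied 'U' from pos 1. Output: "TUU"
Token 4: literal('J'). Output: "TUUJ"
Token 5: backref(off=4, len=6) (overlapping!). Copied 'TUUJTU' from pos 0. Output: "TUUJTUUJTU"
Token 6: backref(off=8, len=6). Copied 'UJTUUJ' from pos 2. Output: "TUUJTUUJTUUJTUUJ"
Token 7: backref(off=3, len=3). Copied 'UUJ' from pos 13. Output: "TUUJTUUJTUUJTUUJUUJ"
Token 8: backref(off=7, len=1). Copied 'T' from pos 12. Output: "TUUJTUUJTUUJTUUJUUJT"
Token 9: literal('V'). Output: "TUUJTUUJTUUJTUUJUUJTV"

Answer: TUUJTUUJTUUJTUUJUUJTV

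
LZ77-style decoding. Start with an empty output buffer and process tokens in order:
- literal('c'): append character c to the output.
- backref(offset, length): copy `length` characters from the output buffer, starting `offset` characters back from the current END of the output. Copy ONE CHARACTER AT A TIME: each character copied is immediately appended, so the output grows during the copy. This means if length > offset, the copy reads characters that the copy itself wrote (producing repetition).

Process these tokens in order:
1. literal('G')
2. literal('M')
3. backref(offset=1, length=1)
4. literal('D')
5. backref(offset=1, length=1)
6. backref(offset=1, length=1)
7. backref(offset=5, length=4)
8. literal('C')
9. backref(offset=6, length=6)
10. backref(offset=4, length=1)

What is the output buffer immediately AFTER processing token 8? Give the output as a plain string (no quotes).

Answer: GMMDDDMMDDC

Derivation:
Token 1: literal('G'). Output: "G"
Token 2: literal('M'). Output: "GM"
Token 3: backref(off=1, len=1). Copied 'M' from pos 1. Output: "GMM"
Token 4: literal('D'). Output: "GMMD"
Token 5: backref(off=1, len=1). Copied 'D' from pos 3. Output: "GMMDD"
Token 6: backref(off=1, len=1). Copied 'D' from pos 4. Output: "GMMDDD"
Token 7: backref(off=5, len=4). Copied 'MMDD' from pos 1. Output: "GMMDDDMMDD"
Token 8: literal('C'). Output: "GMMDDDMMDDC"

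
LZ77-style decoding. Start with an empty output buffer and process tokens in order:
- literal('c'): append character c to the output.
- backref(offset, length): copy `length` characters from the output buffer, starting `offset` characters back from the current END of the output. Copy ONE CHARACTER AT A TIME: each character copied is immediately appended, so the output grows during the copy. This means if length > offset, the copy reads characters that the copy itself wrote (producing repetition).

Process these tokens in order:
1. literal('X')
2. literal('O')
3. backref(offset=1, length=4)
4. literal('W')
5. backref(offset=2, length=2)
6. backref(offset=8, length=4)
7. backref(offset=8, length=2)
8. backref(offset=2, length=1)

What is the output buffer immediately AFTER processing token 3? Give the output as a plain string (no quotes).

Answer: XOOOOO

Derivation:
Token 1: literal('X'). Output: "X"
Token 2: literal('O'). Output: "XO"
Token 3: backref(off=1, len=4) (overlapping!). Copied 'OOOO' from pos 1. Output: "XOOOOO"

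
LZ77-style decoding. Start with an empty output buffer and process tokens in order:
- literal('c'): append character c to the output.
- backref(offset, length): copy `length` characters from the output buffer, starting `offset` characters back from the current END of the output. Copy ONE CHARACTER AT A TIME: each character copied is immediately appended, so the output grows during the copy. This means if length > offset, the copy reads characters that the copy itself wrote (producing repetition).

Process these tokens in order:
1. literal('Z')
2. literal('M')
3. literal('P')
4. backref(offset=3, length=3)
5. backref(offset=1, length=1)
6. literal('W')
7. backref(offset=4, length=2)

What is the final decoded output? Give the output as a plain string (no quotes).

Token 1: literal('Z'). Output: "Z"
Token 2: literal('M'). Output: "ZM"
Token 3: literal('P'). Output: "ZMP"
Token 4: backref(off=3, len=3). Copied 'ZMP' from pos 0. Output: "ZMPZMP"
Token 5: backref(off=1, len=1). Copied 'P' from pos 5. Output: "ZMPZMPP"
Token 6: literal('W'). Output: "ZMPZMPPW"
Token 7: backref(off=4, len=2). Copied 'MP' from pos 4. Output: "ZMPZMPPWMP"

Answer: ZMPZMPPWMP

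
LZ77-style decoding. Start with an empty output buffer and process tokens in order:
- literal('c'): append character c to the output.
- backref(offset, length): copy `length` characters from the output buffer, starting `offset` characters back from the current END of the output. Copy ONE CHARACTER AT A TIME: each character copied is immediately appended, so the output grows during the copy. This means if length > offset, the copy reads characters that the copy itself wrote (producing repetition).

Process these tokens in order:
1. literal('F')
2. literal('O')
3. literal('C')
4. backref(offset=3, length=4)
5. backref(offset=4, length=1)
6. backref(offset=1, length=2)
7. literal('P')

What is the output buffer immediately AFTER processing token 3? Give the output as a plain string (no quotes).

Token 1: literal('F'). Output: "F"
Token 2: literal('O'). Output: "FO"
Token 3: literal('C'). Output: "FOC"

Answer: FOC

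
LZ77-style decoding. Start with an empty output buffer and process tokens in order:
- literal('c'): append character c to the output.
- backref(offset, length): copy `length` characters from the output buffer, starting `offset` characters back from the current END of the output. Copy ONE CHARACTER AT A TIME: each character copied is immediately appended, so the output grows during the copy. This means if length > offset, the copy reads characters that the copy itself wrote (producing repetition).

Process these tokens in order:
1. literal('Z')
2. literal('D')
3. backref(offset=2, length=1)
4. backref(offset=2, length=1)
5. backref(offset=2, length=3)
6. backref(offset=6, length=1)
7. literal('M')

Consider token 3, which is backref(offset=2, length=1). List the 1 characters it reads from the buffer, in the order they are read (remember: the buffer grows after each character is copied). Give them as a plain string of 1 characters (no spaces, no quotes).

Token 1: literal('Z'). Output: "Z"
Token 2: literal('D'). Output: "ZD"
Token 3: backref(off=2, len=1). Buffer before: "ZD" (len 2)
  byte 1: read out[0]='Z', append. Buffer now: "ZDZ"

Answer: Z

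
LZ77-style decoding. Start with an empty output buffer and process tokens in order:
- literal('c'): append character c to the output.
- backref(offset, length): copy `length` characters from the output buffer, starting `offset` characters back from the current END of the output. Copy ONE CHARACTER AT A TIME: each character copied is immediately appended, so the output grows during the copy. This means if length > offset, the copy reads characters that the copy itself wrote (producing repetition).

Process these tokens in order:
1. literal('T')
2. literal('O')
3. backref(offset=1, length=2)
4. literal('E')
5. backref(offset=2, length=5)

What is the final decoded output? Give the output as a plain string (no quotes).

Answer: TOOOEOEOEO

Derivation:
Token 1: literal('T'). Output: "T"
Token 2: literal('O'). Output: "TO"
Token 3: backref(off=1, len=2) (overlapping!). Copied 'OO' from pos 1. Output: "TOOO"
Token 4: literal('E'). Output: "TOOOE"
Token 5: backref(off=2, len=5) (overlapping!). Copied 'OEOEO' from pos 3. Output: "TOOOEOEOEO"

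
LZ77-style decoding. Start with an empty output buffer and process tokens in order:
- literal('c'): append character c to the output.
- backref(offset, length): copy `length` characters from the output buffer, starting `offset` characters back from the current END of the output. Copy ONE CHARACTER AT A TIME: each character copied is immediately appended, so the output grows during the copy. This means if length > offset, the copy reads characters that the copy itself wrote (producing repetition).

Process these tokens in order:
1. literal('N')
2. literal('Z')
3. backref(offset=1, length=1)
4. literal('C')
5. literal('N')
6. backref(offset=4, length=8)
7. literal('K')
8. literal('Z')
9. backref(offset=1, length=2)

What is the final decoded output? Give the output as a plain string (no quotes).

Answer: NZZCNZZCNZZCNKZZZ

Derivation:
Token 1: literal('N'). Output: "N"
Token 2: literal('Z'). Output: "NZ"
Token 3: backref(off=1, len=1). Copied 'Z' from pos 1. Output: "NZZ"
Token 4: literal('C'). Output: "NZZC"
Token 5: literal('N'). Output: "NZZCN"
Token 6: backref(off=4, len=8) (overlapping!). Copied 'ZZCNZZCN' from pos 1. Output: "NZZCNZZCNZZCN"
Token 7: literal('K'). Output: "NZZCNZZCNZZCNK"
Token 8: literal('Z'). Output: "NZZCNZZCNZZCNKZ"
Token 9: backref(off=1, len=2) (overlapping!). Copied 'ZZ' from pos 14. Output: "NZZCNZZCNZZCNKZZZ"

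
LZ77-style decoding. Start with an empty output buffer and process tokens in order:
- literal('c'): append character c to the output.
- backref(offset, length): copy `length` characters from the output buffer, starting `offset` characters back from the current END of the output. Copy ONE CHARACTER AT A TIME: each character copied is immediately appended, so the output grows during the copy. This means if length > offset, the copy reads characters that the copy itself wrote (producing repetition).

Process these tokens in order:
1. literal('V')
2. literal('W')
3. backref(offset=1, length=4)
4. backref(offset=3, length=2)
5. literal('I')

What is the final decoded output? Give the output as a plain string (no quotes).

Answer: VWWWWWWWI

Derivation:
Token 1: literal('V'). Output: "V"
Token 2: literal('W'). Output: "VW"
Token 3: backref(off=1, len=4) (overlapping!). Copied 'WWWW' from pos 1. Output: "VWWWWW"
Token 4: backref(off=3, len=2). Copied 'WW' from pos 3. Output: "VWWWWWWW"
Token 5: literal('I'). Output: "VWWWWWWWI"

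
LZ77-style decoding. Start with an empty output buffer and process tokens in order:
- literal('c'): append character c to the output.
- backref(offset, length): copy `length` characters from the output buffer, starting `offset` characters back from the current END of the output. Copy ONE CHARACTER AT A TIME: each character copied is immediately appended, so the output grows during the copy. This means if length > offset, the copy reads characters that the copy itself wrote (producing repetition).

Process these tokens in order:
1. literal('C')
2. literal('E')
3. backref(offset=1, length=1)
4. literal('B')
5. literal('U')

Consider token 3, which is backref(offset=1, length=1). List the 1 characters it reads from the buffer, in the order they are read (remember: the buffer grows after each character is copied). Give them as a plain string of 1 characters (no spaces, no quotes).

Token 1: literal('C'). Output: "C"
Token 2: literal('E'). Output: "CE"
Token 3: backref(off=1, len=1). Buffer before: "CE" (len 2)
  byte 1: read out[1]='E', append. Buffer now: "CEE"

Answer: E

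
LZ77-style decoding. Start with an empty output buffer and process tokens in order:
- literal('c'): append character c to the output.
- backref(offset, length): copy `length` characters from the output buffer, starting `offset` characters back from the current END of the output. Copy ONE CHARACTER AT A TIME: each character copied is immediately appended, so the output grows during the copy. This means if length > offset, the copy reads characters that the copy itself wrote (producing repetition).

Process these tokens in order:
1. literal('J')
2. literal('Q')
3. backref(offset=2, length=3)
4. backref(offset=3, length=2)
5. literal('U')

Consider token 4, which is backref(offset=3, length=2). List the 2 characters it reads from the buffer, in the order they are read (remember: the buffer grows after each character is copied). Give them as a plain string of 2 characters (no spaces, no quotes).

Answer: JQ

Derivation:
Token 1: literal('J'). Output: "J"
Token 2: literal('Q'). Output: "JQ"
Token 3: backref(off=2, len=3) (overlapping!). Copied 'JQJ' from pos 0. Output: "JQJQJ"
Token 4: backref(off=3, len=2). Buffer before: "JQJQJ" (len 5)
  byte 1: read out[2]='J', append. Buffer now: "JQJQJJ"
  byte 2: read out[3]='Q', append. Buffer now: "JQJQJJQ"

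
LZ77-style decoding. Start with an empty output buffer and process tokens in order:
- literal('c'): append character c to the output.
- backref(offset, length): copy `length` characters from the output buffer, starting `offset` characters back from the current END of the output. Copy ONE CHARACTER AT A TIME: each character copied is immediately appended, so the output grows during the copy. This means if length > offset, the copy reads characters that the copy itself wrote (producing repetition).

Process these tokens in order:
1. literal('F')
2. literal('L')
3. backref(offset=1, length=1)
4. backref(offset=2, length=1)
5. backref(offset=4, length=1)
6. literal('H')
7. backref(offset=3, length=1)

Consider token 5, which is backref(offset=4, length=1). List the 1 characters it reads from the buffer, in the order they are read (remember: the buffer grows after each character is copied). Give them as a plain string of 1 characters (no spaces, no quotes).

Token 1: literal('F'). Output: "F"
Token 2: literal('L'). Output: "FL"
Token 3: backref(off=1, len=1). Copied 'L' from pos 1. Output: "FLL"
Token 4: backref(off=2, len=1). Copied 'L' from pos 1. Output: "FLLL"
Token 5: backref(off=4, len=1). Buffer before: "FLLL" (len 4)
  byte 1: read out[0]='F', append. Buffer now: "FLLLF"

Answer: F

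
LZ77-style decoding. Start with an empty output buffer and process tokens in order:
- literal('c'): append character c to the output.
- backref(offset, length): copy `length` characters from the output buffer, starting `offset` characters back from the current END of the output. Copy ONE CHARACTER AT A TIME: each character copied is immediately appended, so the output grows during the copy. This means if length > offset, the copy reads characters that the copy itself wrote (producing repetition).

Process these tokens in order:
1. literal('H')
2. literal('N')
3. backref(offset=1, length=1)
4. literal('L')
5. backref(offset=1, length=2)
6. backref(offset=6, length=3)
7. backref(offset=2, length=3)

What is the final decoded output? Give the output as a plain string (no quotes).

Token 1: literal('H'). Output: "H"
Token 2: literal('N'). Output: "HN"
Token 3: backref(off=1, len=1). Copied 'N' from pos 1. Output: "HNN"
Token 4: literal('L'). Output: "HNNL"
Token 5: backref(off=1, len=2) (overlapping!). Copied 'LL' from pos 3. Output: "HNNLLL"
Token 6: backref(off=6, len=3). Copied 'HNN' from pos 0. Output: "HNNLLLHNN"
Token 7: backref(off=2, len=3) (overlapping!). Copied 'NNN' from pos 7. Output: "HNNLLLHNNNNN"

Answer: HNNLLLHNNNNN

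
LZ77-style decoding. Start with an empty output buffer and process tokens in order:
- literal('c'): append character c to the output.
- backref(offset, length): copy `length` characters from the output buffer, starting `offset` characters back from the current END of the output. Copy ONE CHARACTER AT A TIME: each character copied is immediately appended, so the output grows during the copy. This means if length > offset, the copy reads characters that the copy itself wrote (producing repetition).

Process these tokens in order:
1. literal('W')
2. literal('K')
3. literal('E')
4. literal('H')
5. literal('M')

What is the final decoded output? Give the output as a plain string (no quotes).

Token 1: literal('W'). Output: "W"
Token 2: literal('K'). Output: "WK"
Token 3: literal('E'). Output: "WKE"
Token 4: literal('H'). Output: "WKEH"
Token 5: literal('M'). Output: "WKEHM"

Answer: WKEHM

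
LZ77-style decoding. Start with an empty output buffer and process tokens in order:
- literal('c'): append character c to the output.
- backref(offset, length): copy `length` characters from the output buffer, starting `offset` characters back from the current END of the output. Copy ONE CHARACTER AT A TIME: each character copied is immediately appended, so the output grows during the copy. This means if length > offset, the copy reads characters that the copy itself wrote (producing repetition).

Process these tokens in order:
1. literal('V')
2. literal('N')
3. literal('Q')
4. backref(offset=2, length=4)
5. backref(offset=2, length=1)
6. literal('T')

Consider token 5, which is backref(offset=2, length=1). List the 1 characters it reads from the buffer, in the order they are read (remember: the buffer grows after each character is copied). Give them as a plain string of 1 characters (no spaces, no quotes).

Token 1: literal('V'). Output: "V"
Token 2: literal('N'). Output: "VN"
Token 3: literal('Q'). Output: "VNQ"
Token 4: backref(off=2, len=4) (overlapping!). Copied 'NQNQ' from pos 1. Output: "VNQNQNQ"
Token 5: backref(off=2, len=1). Buffer before: "VNQNQNQ" (len 7)
  byte 1: read out[5]='N', append. Buffer now: "VNQNQNQN"

Answer: N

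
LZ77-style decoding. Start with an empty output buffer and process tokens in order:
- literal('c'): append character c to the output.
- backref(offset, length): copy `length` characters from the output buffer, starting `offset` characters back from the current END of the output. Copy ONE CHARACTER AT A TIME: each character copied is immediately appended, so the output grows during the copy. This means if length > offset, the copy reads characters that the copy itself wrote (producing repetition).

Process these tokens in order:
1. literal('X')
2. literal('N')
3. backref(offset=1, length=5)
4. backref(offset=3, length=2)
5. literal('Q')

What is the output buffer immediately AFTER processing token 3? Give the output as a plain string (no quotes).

Token 1: literal('X'). Output: "X"
Token 2: literal('N'). Output: "XN"
Token 3: backref(off=1, len=5) (overlapping!). Copied 'NNNNN' from pos 1. Output: "XNNNNNN"

Answer: XNNNNNN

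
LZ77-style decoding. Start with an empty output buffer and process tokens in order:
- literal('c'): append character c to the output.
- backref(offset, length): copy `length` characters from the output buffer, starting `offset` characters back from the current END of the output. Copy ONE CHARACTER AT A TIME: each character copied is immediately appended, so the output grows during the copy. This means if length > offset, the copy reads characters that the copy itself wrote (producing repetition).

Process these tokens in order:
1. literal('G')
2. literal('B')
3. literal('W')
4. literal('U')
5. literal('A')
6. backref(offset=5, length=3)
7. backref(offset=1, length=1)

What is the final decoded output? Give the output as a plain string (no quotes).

Token 1: literal('G'). Output: "G"
Token 2: literal('B'). Output: "GB"
Token 3: literal('W'). Output: "GBW"
Token 4: literal('U'). Output: "GBWU"
Token 5: literal('A'). Output: "GBWUA"
Token 6: backref(off=5, len=3). Copied 'GBW' from pos 0. Output: "GBWUAGBW"
Token 7: backref(off=1, len=1). Copied 'W' from pos 7. Output: "GBWUAGBWW"

Answer: GBWUAGBWW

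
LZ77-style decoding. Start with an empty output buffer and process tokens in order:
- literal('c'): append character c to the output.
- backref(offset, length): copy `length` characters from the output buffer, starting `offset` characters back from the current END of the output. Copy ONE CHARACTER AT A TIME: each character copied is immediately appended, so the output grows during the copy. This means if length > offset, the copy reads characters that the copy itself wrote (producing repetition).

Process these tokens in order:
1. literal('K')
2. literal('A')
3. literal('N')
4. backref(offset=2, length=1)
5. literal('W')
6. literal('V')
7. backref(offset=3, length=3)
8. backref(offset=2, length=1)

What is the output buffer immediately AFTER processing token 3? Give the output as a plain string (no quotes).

Answer: KAN

Derivation:
Token 1: literal('K'). Output: "K"
Token 2: literal('A'). Output: "KA"
Token 3: literal('N'). Output: "KAN"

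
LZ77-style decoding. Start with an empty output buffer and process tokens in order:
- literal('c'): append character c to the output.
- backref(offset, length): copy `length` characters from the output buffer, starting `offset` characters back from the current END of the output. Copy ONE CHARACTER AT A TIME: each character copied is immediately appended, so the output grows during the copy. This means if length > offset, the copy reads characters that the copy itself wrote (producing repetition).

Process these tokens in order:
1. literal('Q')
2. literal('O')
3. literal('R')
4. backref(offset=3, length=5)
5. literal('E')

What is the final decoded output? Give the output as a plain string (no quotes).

Answer: QORQORQOE

Derivation:
Token 1: literal('Q'). Output: "Q"
Token 2: literal('O'). Output: "QO"
Token 3: literal('R'). Output: "QOR"
Token 4: backref(off=3, len=5) (overlapping!). Copied 'QORQO' from pos 0. Output: "QORQORQO"
Token 5: literal('E'). Output: "QORQORQOE"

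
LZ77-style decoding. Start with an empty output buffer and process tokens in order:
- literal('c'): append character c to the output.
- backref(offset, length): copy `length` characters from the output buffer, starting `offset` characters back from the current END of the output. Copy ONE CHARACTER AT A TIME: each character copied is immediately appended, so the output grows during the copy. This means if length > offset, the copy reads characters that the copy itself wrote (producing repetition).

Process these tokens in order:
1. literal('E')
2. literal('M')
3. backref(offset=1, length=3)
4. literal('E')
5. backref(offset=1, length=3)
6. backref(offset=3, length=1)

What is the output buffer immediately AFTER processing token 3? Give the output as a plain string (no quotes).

Token 1: literal('E'). Output: "E"
Token 2: literal('M'). Output: "EM"
Token 3: backref(off=1, len=3) (overlapping!). Copied 'MMM' from pos 1. Output: "EMMMM"

Answer: EMMMM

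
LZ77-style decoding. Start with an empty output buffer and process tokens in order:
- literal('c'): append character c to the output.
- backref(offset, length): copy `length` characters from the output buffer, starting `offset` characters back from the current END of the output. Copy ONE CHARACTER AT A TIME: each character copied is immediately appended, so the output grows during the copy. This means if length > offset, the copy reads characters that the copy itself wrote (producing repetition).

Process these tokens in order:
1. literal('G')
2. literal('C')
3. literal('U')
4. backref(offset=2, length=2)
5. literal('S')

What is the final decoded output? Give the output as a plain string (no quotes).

Token 1: literal('G'). Output: "G"
Token 2: literal('C'). Output: "GC"
Token 3: literal('U'). Output: "GCU"
Token 4: backref(off=2, len=2). Copied 'CU' from pos 1. Output: "GCUCU"
Token 5: literal('S'). Output: "GCUCUS"

Answer: GCUCUS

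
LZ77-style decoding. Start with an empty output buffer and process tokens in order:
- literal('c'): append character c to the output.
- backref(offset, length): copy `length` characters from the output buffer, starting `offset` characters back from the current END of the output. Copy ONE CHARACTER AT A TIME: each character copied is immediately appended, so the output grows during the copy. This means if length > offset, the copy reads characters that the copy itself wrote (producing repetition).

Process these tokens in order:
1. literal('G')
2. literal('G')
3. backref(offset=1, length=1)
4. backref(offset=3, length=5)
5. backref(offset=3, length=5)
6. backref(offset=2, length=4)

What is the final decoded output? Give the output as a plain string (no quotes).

Token 1: literal('G'). Output: "G"
Token 2: literal('G'). Output: "GG"
Token 3: backref(off=1, len=1). Copied 'G' from pos 1. Output: "GGG"
Token 4: backref(off=3, len=5) (overlapping!). Copied 'GGGGG' from pos 0. Output: "GGGGGGGG"
Token 5: backref(off=3, len=5) (overlapping!). Copied 'GGGGG' from pos 5. Output: "GGGGGGGGGGGGG"
Token 6: backref(off=2, len=4) (overlapping!). Copied 'GGGG' from pos 11. Output: "GGGGGGGGGGGGGGGGG"

Answer: GGGGGGGGGGGGGGGGG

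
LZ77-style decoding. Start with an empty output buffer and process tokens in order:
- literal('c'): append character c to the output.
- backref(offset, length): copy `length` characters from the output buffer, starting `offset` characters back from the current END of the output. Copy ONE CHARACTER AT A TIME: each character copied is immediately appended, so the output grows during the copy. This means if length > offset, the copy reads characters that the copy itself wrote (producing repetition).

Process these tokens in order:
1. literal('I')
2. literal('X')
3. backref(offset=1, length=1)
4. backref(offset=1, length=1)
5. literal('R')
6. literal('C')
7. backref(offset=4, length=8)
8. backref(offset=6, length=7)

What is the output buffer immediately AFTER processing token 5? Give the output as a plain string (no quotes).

Answer: IXXXR

Derivation:
Token 1: literal('I'). Output: "I"
Token 2: literal('X'). Output: "IX"
Token 3: backref(off=1, len=1). Copied 'X' from pos 1. Output: "IXX"
Token 4: backref(off=1, len=1). Copied 'X' from pos 2. Output: "IXXX"
Token 5: literal('R'). Output: "IXXXR"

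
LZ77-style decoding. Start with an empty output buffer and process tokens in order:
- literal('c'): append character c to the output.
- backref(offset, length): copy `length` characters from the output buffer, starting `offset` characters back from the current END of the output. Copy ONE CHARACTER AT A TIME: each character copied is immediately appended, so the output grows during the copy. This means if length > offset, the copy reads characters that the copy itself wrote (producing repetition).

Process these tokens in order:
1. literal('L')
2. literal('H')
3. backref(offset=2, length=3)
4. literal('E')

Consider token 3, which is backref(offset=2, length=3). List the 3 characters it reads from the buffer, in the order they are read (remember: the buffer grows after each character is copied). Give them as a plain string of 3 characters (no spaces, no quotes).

Answer: LHL

Derivation:
Token 1: literal('L'). Output: "L"
Token 2: literal('H'). Output: "LH"
Token 3: backref(off=2, len=3). Buffer before: "LH" (len 2)
  byte 1: read out[0]='L', append. Buffer now: "LHL"
  byte 2: read out[1]='H', append. Buffer now: "LHLH"
  byte 3: read out[2]='L', append. Buffer now: "LHLHL"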